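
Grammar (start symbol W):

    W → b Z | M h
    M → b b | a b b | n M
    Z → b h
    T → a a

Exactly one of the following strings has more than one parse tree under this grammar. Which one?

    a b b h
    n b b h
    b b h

b b h

a b b h: 1 tree
n b b h: 1 tree
b b h: 2 trees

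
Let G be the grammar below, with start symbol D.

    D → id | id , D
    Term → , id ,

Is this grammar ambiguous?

(Term is unreachable from D, so its rules don't affect L(D).) The reachable grammar is A → atom sep A | atom. Each atom is followed by either the separator (recurse) or end-of-string (stop) — no choice point.

Unambiguous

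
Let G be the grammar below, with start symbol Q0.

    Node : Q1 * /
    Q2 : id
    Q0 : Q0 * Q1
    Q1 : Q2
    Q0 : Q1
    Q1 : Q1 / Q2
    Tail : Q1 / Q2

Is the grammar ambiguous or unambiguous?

Only Q0, Q1, Q2 are reachable from Q0; ignoring the rest: This is a standard precedence ladder (Q0 over Q1 over Q2), with each level left-recursive on its own operator ('*' at Q0, '/' at Q1). That structure is LR(1), hence unambiguous.

Unambiguous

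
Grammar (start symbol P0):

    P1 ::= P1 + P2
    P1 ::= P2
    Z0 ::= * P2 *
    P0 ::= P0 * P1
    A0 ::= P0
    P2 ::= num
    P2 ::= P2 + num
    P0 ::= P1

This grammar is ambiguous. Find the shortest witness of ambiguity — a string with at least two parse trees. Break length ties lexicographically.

num + num

length 1: no string has ≥2 trees
length 3: num + num has 2 parse trees

Two derivations of num + num:
  P0 ⇒ P1 ⇒ P1 + P2 ⇒ P2 + P2 ⇒ num + P2 ⇒ num + num
  P0 ⇒ P1 ⇒ P2 ⇒ P2 + num ⇒ num + num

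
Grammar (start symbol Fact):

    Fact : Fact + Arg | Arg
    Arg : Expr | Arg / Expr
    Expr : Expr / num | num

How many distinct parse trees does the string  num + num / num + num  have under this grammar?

2

Parse trees for num + num / num + num:
  [Fact [Fact [Fact [Arg [Expr num]]] + [Arg [Expr [Expr num] / num]]] + [Arg [Expr num]]]
  [Fact [Fact [Fact [Arg [Expr num]]] + [Arg [Arg [Expr num]] / [Expr num]]] + [Arg [Expr num]]]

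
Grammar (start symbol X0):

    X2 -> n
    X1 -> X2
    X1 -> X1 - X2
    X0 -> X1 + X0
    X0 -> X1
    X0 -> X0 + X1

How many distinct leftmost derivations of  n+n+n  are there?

4

Parse trees for n+n+n:
  [X0 [X1 [X2 n]] + [X0 [X1 [X2 n]] + [X0 [X1 [X2 n]]]]]
  [X0 [X1 [X2 n]] + [X0 [X0 [X1 [X2 n]]] + [X1 [X2 n]]]]
  [X0 [X0 [X1 [X2 n]] + [X0 [X1 [X2 n]]]] + [X1 [X2 n]]]
  [X0 [X0 [X0 [X1 [X2 n]]] + [X1 [X2 n]]] + [X1 [X2 n]]]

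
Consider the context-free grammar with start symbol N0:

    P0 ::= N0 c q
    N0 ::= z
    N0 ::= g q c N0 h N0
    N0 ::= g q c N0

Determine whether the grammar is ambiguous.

Ambiguous

Witness: g q c g q c z h z

Derivation 1: N0 ⇒ g q c N0 h N0 ⇒ g q c g q c N0 h N0 ⇒ g q c g q c z h N0 ⇒ g q c g q c z h z
Derivation 2: N0 ⇒ g q c N0 ⇒ g q c g q c N0 h N0 ⇒ g q c g q c z h N0 ⇒ g q c g q c z h z

Two distinct leftmost derivations for the same string.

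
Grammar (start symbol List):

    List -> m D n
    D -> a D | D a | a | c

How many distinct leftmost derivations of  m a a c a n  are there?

Parse trees for m a a c a n:
  [List m [D a [D a [D [D c] a]]] n]
  [List m [D a [D [D a [D c]] a]] n]
  [List m [D [D a [D a [D c]]] a] n]

3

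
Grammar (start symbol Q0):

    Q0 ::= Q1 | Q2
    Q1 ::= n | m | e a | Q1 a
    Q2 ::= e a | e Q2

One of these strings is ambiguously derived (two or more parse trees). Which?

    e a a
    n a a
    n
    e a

e a

e a a: 1 tree
n a a: 1 tree
n: 1 tree
e a: 2 trees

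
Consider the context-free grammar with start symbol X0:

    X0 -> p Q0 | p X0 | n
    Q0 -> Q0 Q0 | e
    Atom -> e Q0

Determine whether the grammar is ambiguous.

Ambiguous

Witness: p e e e

Derivation 1: X0 ⇒ p Q0 ⇒ p Q0 Q0 ⇒ p Q0 Q0 Q0 ⇒ p e Q0 Q0 ⇒ p e e Q0 ⇒ p e e e
Derivation 2: X0 ⇒ p Q0 ⇒ p Q0 Q0 ⇒ p e Q0 ⇒ p e Q0 Q0 ⇒ p e e Q0 ⇒ p e e e

Two distinct leftmost derivations for the same string.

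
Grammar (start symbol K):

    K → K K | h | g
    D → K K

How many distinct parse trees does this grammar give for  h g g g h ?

14

Parse trees for h g g g h (showing first 6 of 14):
  [K [K h] [K [K g] [K [K g] [K [K g] [K h]]]]]
  [K [K h] [K [K g] [K [K [K g] [K g]] [K h]]]]
  [K [K h] [K [K [K g] [K g]] [K [K g] [K h]]]]
  [K [K h] [K [K [K g] [K [K g] [K g]]] [K h]]]
  [K [K h] [K [K [K [K g] [K g]] [K g]] [K h]]]
  [K [K [K h] [K g]] [K [K g] [K [K g] [K h]]]]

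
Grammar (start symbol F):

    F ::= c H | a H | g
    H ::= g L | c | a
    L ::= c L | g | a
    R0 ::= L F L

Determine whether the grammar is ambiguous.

(R0 is unreachable from F, so its rules don't affect L(F).) Each reachable nonterminal has at most one production per leading terminal, and all productions are right-linear; the derivation is determined token-by-token.

Unambiguous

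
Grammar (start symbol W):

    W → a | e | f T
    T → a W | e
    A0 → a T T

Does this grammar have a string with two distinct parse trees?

Only W, T are reachable from W; ignoring the rest: Each reachable nonterminal has at most one production per leading terminal, and all productions are right-linear; the derivation is determined token-by-token.

Unambiguous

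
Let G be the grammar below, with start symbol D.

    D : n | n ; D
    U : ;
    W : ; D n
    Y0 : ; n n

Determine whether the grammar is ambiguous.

Unambiguous

Only D is reachable from D; ignoring the rest: The reachable grammar is A → atom sep A | atom. Each atom is followed by either the separator (recurse) or end-of-string (stop) — no choice point.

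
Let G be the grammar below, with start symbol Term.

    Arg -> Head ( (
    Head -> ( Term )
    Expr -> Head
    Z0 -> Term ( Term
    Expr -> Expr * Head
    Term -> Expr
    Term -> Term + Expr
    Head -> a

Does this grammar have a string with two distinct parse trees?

(Arg, Z0 are unreachable from Term, so their rules don't affect L(Term).) Term → Term + Expr | Expr  ;  Expr → Expr * Head | Head  — a left-associative chain with Head at the bottom. Each string factors uniquely by precedence.

Unambiguous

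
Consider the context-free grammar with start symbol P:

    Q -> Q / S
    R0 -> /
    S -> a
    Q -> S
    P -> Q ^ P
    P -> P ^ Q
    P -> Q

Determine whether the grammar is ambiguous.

Witness: a ^ a

Derivation 1: P ⇒ Q ^ P ⇒ S ^ P ⇒ a ^ P ⇒ a ^ Q ⇒ a ^ S ⇒ a ^ a
Derivation 2: P ⇒ P ^ Q ⇒ Q ^ Q ⇒ S ^ Q ⇒ a ^ Q ⇒ a ^ S ⇒ a ^ a

Two distinct leftmost derivations for the same string.

Ambiguous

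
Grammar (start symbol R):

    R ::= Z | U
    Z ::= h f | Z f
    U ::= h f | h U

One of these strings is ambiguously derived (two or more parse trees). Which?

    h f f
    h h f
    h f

h f

h f f: 1 tree
h h f: 1 tree
h f: 2 trees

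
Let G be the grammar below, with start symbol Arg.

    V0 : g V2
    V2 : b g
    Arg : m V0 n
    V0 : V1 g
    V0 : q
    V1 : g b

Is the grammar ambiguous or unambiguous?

Witness: m g b g n

Derivation 1: Arg ⇒ m V0 n ⇒ m g V2 n ⇒ m g b g n
Derivation 2: Arg ⇒ m V0 n ⇒ m V1 g n ⇒ m g b g n

Two distinct leftmost derivations for the same string.

Ambiguous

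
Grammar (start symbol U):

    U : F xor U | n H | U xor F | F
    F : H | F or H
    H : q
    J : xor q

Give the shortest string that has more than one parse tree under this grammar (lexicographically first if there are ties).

length 1: no string has ≥2 trees
length 2: no string has ≥2 trees
length 3: q xor q has 2 parse trees

Two derivations of q xor q:
  U ⇒ F xor U ⇒ H xor U ⇒ q xor U ⇒ q xor F ⇒ q xor H ⇒ q xor q
  U ⇒ U xor F ⇒ F xor F ⇒ H xor F ⇒ q xor F ⇒ q xor H ⇒ q xor q

q xor q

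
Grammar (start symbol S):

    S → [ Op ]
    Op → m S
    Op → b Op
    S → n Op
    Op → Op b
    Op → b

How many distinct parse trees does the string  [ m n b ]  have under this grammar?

1

Parse trees for [ m n b ]:
  [S [ [Op m [S n [Op b]]] ]]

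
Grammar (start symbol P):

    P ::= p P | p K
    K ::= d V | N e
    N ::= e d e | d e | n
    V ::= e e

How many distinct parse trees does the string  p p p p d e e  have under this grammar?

2

Parse trees for p p p p d e e:
  [P p [P p [P p [P p [K d [V e e]]]]]]
  [P p [P p [P p [P p [K [N d e] e]]]]]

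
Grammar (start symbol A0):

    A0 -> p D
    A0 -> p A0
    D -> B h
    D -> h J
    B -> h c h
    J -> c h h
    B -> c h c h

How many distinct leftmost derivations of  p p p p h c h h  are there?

Parse trees for p p p p h c h h:
  [A0 p [A0 p [A0 p [A0 p [D [B h c h] h]]]]]
  [A0 p [A0 p [A0 p [A0 p [D h [J c h h]]]]]]

2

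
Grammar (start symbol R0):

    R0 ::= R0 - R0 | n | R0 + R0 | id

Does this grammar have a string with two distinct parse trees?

Witness: id + id + id

Derivation 1: R0 ⇒ R0 + R0 ⇒ R0 + R0 + R0 ⇒ id + R0 + R0 ⇒ id + id + R0 ⇒ id + id + id
Derivation 2: R0 ⇒ R0 + R0 ⇒ id + R0 ⇒ id + R0 + R0 ⇒ id + id + R0 ⇒ id + id + id

Two distinct leftmost derivations for the same string.

Ambiguous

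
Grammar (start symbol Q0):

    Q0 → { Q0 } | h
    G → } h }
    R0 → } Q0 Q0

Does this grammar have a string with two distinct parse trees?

Unambiguous

(G, R0 are unreachable from Q0, so their rules don't affect L(Q0).) L(Q0) is { openⁿ atom closeⁿ : n ≥ 0 }. The bracket depth fixes n, and the derivation is forced at every step.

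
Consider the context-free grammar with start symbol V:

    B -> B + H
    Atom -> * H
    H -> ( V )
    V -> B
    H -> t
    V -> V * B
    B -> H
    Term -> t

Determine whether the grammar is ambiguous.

Unambiguous

(Atom, Term are unreachable from V, so their rules don't affect L(V).) The grammar is stratified — V handles '*' (left-recursive), B handles '+', H atoms. Each operator has a fixed associativity and precedence level, so every string has one parse.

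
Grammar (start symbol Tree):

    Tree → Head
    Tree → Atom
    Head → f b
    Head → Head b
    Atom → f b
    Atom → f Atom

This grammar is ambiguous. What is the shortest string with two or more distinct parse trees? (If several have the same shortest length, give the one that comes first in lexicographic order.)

f b

length 2: f b has 2 parse trees

Two derivations of f b:
  Tree ⇒ Head ⇒ f b
  Tree ⇒ Atom ⇒ f b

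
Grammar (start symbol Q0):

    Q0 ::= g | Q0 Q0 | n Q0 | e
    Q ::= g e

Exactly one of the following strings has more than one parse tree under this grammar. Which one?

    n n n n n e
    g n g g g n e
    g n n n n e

n n n n n e: 1 tree
g n g g g n e: 28 trees
g n n n n e: 1 tree

g n g g g n e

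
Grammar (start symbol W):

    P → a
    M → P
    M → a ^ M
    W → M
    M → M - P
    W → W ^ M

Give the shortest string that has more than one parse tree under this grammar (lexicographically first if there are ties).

length 1: no string has ≥2 trees
length 3: a ^ a has 2 parse trees

Two derivations of a ^ a:
  W ⇒ M ⇒ a ^ M ⇒ a ^ P ⇒ a ^ a
  W ⇒ W ^ M ⇒ M ^ M ⇒ P ^ M ⇒ a ^ M ⇒ a ^ P ⇒ a ^ a

a ^ a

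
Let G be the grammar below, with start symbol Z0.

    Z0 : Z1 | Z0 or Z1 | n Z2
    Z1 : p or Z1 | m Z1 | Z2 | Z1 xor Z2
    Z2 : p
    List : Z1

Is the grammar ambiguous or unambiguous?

Ambiguous

Witness: p or p

Derivation 1: Z0 ⇒ Z1 ⇒ p or Z1 ⇒ p or Z2 ⇒ p or p
Derivation 2: Z0 ⇒ Z0 or Z1 ⇒ Z1 or Z1 ⇒ Z2 or Z1 ⇒ p or Z1 ⇒ p or Z2 ⇒ p or p

Two distinct leftmost derivations for the same string.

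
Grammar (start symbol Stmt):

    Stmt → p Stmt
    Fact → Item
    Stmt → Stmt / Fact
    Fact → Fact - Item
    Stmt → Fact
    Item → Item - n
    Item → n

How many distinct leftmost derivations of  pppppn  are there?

Parse trees for pppppn:
  [Stmt p [Stmt p [Stmt p [Stmt p [Stmt p [Stmt [Fact [Item n]]]]]]]]

1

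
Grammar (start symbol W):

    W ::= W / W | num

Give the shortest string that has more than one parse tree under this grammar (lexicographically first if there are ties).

num / num / num

length 1: no string has ≥2 trees
length 3: no string has ≥2 trees
length 5: num / num / num has 2 parse trees

Two derivations of num / num / num:
  W ⇒ W / W ⇒ W / W / W ⇒ num / W / W ⇒ num / num / W ⇒ num / num / num
  W ⇒ W / W ⇒ num / W ⇒ num / W / W ⇒ num / num / W ⇒ num / num / num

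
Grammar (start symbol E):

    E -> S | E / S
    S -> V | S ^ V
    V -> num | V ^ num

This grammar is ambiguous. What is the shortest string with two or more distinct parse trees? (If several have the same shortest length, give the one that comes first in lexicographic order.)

length 1: no string has ≥2 trees
length 3: num ^ num has 2 parse trees

Two derivations of num ^ num:
  E ⇒ S ⇒ V ⇒ V ^ num ⇒ num ^ num
  E ⇒ S ⇒ S ^ V ⇒ V ^ V ⇒ num ^ V ⇒ num ^ num

num ^ num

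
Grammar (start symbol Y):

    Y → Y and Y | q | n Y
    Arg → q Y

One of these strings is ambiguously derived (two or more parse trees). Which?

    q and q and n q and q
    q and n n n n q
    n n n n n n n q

q and q and n q and q: 7 trees
q and n n n n q: 1 tree
n n n n n n n q: 1 tree

q and q and n q and q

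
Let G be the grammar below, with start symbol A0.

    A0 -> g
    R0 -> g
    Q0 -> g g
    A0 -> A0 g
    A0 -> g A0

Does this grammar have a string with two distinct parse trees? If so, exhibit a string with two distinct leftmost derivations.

Ambiguous

Witness: g g

Derivation 1: A0 ⇒ A0 g ⇒ g g
Derivation 2: A0 ⇒ g A0 ⇒ g g

Two distinct leftmost derivations for the same string.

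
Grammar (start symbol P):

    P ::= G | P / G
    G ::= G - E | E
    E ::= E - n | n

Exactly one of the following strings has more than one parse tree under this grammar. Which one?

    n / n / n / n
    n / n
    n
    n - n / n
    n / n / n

n / n / n / n: 1 tree
n / n: 1 tree
n: 1 tree
n - n / n: 2 trees
n / n / n: 1 tree

n - n / n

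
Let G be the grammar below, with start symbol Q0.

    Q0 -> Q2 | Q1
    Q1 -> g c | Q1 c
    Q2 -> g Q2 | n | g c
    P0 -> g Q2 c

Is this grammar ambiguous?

Witness: g c

Derivation 1: Q0 ⇒ Q2 ⇒ g c
Derivation 2: Q0 ⇒ Q1 ⇒ g c

Two distinct leftmost derivations for the same string.

Ambiguous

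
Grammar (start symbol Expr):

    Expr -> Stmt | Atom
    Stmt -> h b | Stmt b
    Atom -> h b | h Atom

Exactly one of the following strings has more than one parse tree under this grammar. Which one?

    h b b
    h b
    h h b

h b b: 1 tree
h b: 2 trees
h h b: 1 tree

h b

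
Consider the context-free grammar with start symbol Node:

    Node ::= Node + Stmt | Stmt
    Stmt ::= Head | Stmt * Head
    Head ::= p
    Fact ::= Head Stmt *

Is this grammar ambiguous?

Unambiguous

(Fact is unreachable from Node, so its rules don't affect L(Node).) This is a standard precedence ladder (Node over Stmt over Head), with each level left-recursive on its own operator ('+' at Node, '*' at Stmt). That structure is LR(1), hence unambiguous.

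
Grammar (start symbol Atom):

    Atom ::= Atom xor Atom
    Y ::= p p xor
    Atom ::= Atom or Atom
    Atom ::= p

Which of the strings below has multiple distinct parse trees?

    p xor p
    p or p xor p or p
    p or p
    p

p xor p: 1 tree
p or p xor p or p: 5 trees
p or p: 1 tree
p: 1 tree

p or p xor p or p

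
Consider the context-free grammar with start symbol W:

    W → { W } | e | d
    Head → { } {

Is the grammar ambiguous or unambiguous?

Unambiguous

Only W is reachable from W; ignoring the rest: Each string is a nest of matched brackets around a single atom. An opening bracket forces the recursive rule; an atom forces the base rule.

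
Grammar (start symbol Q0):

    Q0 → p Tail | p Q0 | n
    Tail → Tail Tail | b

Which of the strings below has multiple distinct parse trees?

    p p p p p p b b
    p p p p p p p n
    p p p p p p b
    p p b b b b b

p p b b b b b

p p p p p p b b: 1 tree
p p p p p p p n: 1 tree
p p p p p p b: 1 tree
p p b b b b b: 14 trees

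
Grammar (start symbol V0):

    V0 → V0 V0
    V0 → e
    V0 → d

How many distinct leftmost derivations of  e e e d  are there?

5

Parse trees for e e e d:
  [V0 [V0 e] [V0 [V0 e] [V0 [V0 e] [V0 d]]]]
  [V0 [V0 e] [V0 [V0 [V0 e] [V0 e]] [V0 d]]]
  [V0 [V0 [V0 e] [V0 e]] [V0 [V0 e] [V0 d]]]
  [V0 [V0 [V0 e] [V0 [V0 e] [V0 e]]] [V0 d]]
  [V0 [V0 [V0 [V0 e] [V0 e]] [V0 e]] [V0 d]]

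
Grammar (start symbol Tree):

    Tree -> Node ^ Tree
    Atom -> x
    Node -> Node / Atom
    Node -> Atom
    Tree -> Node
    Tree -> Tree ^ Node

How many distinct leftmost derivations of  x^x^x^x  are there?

8

Parse trees for x^x^x^x:
  [Tree [Node [Atom x]] ^ [Tree [Node [Atom x]] ^ [Tree [Node [Atom x]] ^ [Tree [Node [Atom x]]]]]]
  [Tree [Node [Atom x]] ^ [Tree [Node [Atom x]] ^ [Tree [Tree [Node [Atom x]]] ^ [Node [Atom x]]]]]
  [Tree [Node [Atom x]] ^ [Tree [Tree [Node [Atom x]] ^ [Tree [Node [Atom x]]]] ^ [Node [Atom x]]]]
  [Tree [Node [Atom x]] ^ [Tree [Tree [Tree [Node [Atom x]]] ^ [Node [Atom x]]] ^ [Node [Atom x]]]]
  [Tree [Tree [Node [Atom x]] ^ [Tree [Node [Atom x]] ^ [Tree [Node [Atom x]]]]] ^ [Node [Atom x]]]
  [Tree [Tree [Node [Atom x]] ^ [Tree [Tree [Node [Atom x]]] ^ [Node [Atom x]]]] ^ [Node [Atom x]]]
  [Tree [Tree [Tree [Node [Atom x]] ^ [Tree [Node [Atom x]]]] ^ [Node [Atom x]]] ^ [Node [Atom x]]]
  [Tree [Tree [Tree [Tree [Node [Atom x]]] ^ [Node [Atom x]]] ^ [Node [Atom x]]] ^ [Node [Atom x]]]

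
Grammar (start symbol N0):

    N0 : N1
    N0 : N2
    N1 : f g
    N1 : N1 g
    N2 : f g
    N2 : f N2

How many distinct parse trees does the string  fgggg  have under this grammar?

1

Parse trees for fgggg:
  [N0 [N1 [N1 [N1 [N1 f g] g] g] g]]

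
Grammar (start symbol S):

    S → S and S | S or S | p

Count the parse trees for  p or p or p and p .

5

Parse trees for p or p or p and p:
  [S [S [S p] or [S [S p] or [S p]]] and [S p]]
  [S [S [S [S p] or [S p]] or [S p]] and [S p]]
  [S [S p] or [S [S [S p] or [S p]] and [S p]]]
  [S [S p] or [S [S p] or [S [S p] and [S p]]]]
  [S [S [S p] or [S p]] or [S [S p] and [S p]]]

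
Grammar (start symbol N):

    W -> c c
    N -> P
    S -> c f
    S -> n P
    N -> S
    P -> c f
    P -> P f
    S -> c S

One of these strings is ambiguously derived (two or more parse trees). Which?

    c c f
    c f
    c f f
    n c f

c c f: 1 tree
c f: 2 trees
c f f: 1 tree
n c f: 1 tree

c f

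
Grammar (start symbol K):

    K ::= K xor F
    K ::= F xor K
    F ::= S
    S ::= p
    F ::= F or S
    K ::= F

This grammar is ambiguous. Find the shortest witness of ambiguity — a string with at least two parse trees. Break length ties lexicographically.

p xor p

length 1: no string has ≥2 trees
length 3: p xor p has 2 parse trees

Two derivations of p xor p:
  K ⇒ K xor F ⇒ F xor F ⇒ S xor F ⇒ p xor F ⇒ p xor S ⇒ p xor p
  K ⇒ F xor K ⇒ S xor K ⇒ p xor K ⇒ p xor F ⇒ p xor S ⇒ p xor p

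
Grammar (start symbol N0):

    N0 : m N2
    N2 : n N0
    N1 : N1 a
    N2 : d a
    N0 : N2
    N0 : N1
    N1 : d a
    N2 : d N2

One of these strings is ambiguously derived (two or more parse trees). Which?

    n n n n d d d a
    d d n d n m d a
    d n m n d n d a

n n n n d d d a: 1 tree
d d n d n m d a: 1 tree
d n m n d n d a: 2 trees

d n m n d n d a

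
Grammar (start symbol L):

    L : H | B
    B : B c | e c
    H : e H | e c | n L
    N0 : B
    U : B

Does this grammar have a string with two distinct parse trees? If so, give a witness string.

Ambiguous

Witness: e c

Derivation 1: L ⇒ H ⇒ e c
Derivation 2: L ⇒ B ⇒ e c

Two distinct leftmost derivations for the same string.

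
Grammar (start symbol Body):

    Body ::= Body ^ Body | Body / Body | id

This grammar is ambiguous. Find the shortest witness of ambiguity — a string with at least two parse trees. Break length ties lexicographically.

id / id / id

length 1: no string has ≥2 trees
length 3: no string has ≥2 trees
length 5: id / id / id has 2 parse trees

Two derivations of id / id / id:
  Body ⇒ Body / Body ⇒ Body / Body / Body ⇒ id / Body / Body ⇒ id / id / Body ⇒ id / id / id
  Body ⇒ Body / Body ⇒ id / Body ⇒ id / Body / Body ⇒ id / id / Body ⇒ id / id / id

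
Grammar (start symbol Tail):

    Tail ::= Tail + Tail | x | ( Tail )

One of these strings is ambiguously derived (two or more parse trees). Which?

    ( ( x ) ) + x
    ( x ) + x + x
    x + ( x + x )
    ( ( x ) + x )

( x ) + x + x

( ( x ) ) + x: 1 tree
( x ) + x + x: 2 trees
x + ( x + x ): 1 tree
( ( x ) + x ): 1 tree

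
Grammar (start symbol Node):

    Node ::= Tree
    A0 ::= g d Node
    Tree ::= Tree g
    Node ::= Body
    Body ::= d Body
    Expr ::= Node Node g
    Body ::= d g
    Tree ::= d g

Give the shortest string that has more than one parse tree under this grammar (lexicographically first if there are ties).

d g

length 2: d g has 2 parse trees

Two derivations of d g:
  Node ⇒ Tree ⇒ d g
  Node ⇒ Body ⇒ d g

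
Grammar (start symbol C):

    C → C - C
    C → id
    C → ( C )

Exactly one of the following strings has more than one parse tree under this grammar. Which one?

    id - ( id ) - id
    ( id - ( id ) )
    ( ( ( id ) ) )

id - ( id ) - id: 2 trees
( id - ( id ) ): 1 tree
( ( ( id ) ) ): 1 tree

id - ( id ) - id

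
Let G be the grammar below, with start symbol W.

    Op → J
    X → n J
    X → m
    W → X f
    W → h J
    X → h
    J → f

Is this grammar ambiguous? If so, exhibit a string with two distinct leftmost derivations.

Ambiguous

Witness: h f

Derivation 1: W ⇒ X f ⇒ h f
Derivation 2: W ⇒ h J ⇒ h f

Two distinct leftmost derivations for the same string.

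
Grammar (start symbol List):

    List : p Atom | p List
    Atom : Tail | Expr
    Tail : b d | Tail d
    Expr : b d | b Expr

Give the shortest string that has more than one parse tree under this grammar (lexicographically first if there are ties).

length 3: p b d has 2 parse trees

Two derivations of p b d:
  List ⇒ p Atom ⇒ p Tail ⇒ p b d
  List ⇒ p Atom ⇒ p Expr ⇒ p b d

p b d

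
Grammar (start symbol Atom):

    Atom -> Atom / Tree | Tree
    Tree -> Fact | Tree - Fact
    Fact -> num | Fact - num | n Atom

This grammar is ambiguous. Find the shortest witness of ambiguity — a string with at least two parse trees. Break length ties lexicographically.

length 1: no string has ≥2 trees
length 2: no string has ≥2 trees
length 3: num - num has 2 parse trees

Two derivations of num - num:
  Atom ⇒ Tree ⇒ Fact ⇒ Fact - num ⇒ num - num
  Atom ⇒ Tree ⇒ Tree - Fact ⇒ Fact - Fact ⇒ num - Fact ⇒ num - num

num - num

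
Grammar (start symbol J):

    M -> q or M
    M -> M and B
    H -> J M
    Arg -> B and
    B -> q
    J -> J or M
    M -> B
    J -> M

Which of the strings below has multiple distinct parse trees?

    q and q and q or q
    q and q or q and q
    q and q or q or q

q and q and q or q: 1 tree
q and q or q and q: 1 tree
q and q or q or q: 2 trees

q and q or q or q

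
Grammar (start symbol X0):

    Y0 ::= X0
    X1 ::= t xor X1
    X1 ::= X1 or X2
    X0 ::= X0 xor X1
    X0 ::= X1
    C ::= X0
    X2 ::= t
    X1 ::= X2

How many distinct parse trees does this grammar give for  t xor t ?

Parse trees for t xor t:
  [X0 [X0 [X1 [X2 t]]] xor [X1 [X2 t]]]
  [X0 [X1 t xor [X1 [X2 t]]]]

2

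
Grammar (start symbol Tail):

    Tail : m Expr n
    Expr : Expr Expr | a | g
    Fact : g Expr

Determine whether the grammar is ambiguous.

Witness: m a a a n

Derivation 1: Tail ⇒ m Expr n ⇒ m Expr Expr n ⇒ m Expr Expr Expr n ⇒ m a Expr Expr n ⇒ m a a Expr n ⇒ m a a a n
Derivation 2: Tail ⇒ m Expr n ⇒ m Expr Expr n ⇒ m a Expr n ⇒ m a Expr Expr n ⇒ m a a Expr n ⇒ m a a a n

Two distinct leftmost derivations for the same string.

Ambiguous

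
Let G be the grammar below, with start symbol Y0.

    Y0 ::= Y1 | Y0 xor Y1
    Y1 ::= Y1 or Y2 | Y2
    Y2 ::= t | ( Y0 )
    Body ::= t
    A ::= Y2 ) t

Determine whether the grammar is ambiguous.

(Body, A are unreachable from Y0, so their rules don't affect L(Y0).) This is a standard precedence ladder (Y0 over Y1 over Y2), with each level left-recursive on its own operator ('xor' at Y0, 'or' at Y1). That structure is LR(1), hence unambiguous.

Unambiguous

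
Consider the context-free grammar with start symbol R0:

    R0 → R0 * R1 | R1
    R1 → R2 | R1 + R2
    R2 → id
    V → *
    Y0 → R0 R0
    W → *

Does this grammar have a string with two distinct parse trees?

Only R0, R1, R2 are reachable from R0; ignoring the rest: This is a standard precedence ladder (R0 over R1 over R2), with each level left-recursive on its own operator ('*' at R0, '+' at R1). That structure is LR(1), hence unambiguous.

Unambiguous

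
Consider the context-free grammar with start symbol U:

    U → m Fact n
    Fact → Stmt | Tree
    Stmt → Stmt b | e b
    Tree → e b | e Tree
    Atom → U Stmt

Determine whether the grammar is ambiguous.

Ambiguous

Witness: m e b n

Derivation 1: U ⇒ m Fact n ⇒ m Stmt n ⇒ m e b n
Derivation 2: U ⇒ m Fact n ⇒ m Tree n ⇒ m e b n

Two distinct leftmost derivations for the same string.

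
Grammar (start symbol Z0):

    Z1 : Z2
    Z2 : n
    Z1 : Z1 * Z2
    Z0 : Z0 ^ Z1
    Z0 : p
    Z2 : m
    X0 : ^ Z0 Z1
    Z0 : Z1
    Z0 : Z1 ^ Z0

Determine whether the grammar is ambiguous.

Ambiguous

Witness: m ^ m

Derivation 1: Z0 ⇒ Z0 ^ Z1 ⇒ Z1 ^ Z1 ⇒ Z2 ^ Z1 ⇒ m ^ Z1 ⇒ m ^ Z2 ⇒ m ^ m
Derivation 2: Z0 ⇒ Z1 ^ Z0 ⇒ Z2 ^ Z0 ⇒ m ^ Z0 ⇒ m ^ Z1 ⇒ m ^ Z2 ⇒ m ^ m

Two distinct leftmost derivations for the same string.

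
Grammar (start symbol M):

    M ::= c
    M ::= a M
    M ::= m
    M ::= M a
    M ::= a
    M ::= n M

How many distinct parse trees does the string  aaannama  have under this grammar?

Parse trees for aaannama:
  [M a [M a [M a [M [M n [M n [M a [M m]]]] a]]]]
  [M a [M a [M a [M n [M [M n [M a [M m]]] a]]]]]
  [M a [M a [M a [M n [M n [M a [M [M m] a]]]]]]]
  [M a [M a [M a [M n [M n [M [M a [M m]] a]]]]]]
  [M a [M a [M [M a [M n [M n [M a [M m]]]]] a]]]
  [M a [M [M a [M a [M n [M n [M a [M m]]]]]] a]]
  [M [M a [M a [M a [M n [M n [M a [M m]]]]]]] a]

7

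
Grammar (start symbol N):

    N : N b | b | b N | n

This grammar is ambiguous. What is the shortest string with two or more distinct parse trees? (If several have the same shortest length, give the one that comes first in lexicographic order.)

b b

length 1: no string has ≥2 trees
length 2: b b has 2 parse trees

Two derivations of b b:
  N ⇒ N b ⇒ b b
  N ⇒ b N ⇒ b b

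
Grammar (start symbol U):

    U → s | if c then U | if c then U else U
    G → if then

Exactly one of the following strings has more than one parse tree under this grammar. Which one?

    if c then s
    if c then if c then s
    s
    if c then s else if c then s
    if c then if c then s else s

if c then if c then s else s

if c then s: 1 tree
if c then if c then s: 1 tree
s: 1 tree
if c then s else if c then s: 1 tree
if c then if c then s else s: 2 trees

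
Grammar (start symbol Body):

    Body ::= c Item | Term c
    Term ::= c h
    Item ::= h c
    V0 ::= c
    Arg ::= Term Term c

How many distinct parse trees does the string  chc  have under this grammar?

2

Parse trees for chc:
  [Body c [Item h c]]
  [Body [Term c h] c]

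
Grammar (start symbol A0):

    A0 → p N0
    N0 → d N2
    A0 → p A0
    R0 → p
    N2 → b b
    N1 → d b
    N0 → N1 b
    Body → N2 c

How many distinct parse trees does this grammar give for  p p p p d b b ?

2

Parse trees for p p p p d b b:
  [A0 p [A0 p [A0 p [A0 p [N0 d [N2 b b]]]]]]
  [A0 p [A0 p [A0 p [A0 p [N0 [N1 d b] b]]]]]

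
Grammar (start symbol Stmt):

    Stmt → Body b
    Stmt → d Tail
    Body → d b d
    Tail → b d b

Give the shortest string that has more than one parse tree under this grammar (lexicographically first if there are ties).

d b d b

length 4: d b d b has 2 parse trees

Two derivations of d b d b:
  Stmt ⇒ Body b ⇒ d b d b
  Stmt ⇒ d Tail ⇒ d b d b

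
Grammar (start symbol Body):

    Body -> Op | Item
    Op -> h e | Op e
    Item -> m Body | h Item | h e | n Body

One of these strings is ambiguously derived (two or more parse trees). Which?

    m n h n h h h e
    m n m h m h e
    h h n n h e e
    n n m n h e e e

m n m h m h e

m n h n h h h e: 1 tree
m n m h m h e: 2 trees
h h n n h e e: 1 tree
n n m n h e e e: 1 tree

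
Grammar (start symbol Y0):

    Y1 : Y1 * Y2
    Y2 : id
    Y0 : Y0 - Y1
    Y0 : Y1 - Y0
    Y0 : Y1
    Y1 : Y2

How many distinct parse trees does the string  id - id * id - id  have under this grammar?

4

Parse trees for id - id * id - id:
  [Y0 [Y0 [Y0 [Y1 [Y2 id]]] - [Y1 [Y1 [Y2 id]] * [Y2 id]]] - [Y1 [Y2 id]]]
  [Y0 [Y0 [Y1 [Y2 id]] - [Y0 [Y1 [Y1 [Y2 id]] * [Y2 id]]]] - [Y1 [Y2 id]]]
  [Y0 [Y1 [Y2 id]] - [Y0 [Y0 [Y1 [Y1 [Y2 id]] * [Y2 id]]] - [Y1 [Y2 id]]]]
  [Y0 [Y1 [Y2 id]] - [Y0 [Y1 [Y1 [Y2 id]] * [Y2 id]] - [Y0 [Y1 [Y2 id]]]]]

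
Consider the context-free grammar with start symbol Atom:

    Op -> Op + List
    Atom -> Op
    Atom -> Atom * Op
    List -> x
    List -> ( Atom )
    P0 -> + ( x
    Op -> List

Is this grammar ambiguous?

(P0 is unreachable from Atom, so its rules don't affect L(Atom).) Atom → Atom * Op | Op  ;  Op → Op + List | List  — a left-associative chain with List at the bottom. Each string factors uniquely by precedence.

Unambiguous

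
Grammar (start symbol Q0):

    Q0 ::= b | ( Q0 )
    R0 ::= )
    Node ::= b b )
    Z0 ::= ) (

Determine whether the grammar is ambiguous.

Unambiguous

(R0, Node, Z0 are unreachable from Q0, so their rules don't affect L(Q0).) L(Q0) is { openⁿ atom closeⁿ : n ≥ 0 }. The bracket depth fixes n, and the derivation is forced at every step.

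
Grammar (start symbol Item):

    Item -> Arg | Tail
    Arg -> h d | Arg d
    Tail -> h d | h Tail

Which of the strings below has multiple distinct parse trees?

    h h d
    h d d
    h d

h h d: 1 tree
h d d: 1 tree
h d: 2 trees

h d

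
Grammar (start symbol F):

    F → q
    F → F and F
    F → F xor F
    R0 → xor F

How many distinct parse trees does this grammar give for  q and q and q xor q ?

5

Parse trees for q and q and q xor q:
  [F [F q] and [F [F q] and [F [F q] xor [F q]]]]
  [F [F q] and [F [F [F q] and [F q]] xor [F q]]]
  [F [F [F q] and [F q]] and [F [F q] xor [F q]]]
  [F [F [F q] and [F [F q] and [F q]]] xor [F q]]
  [F [F [F [F q] and [F q]] and [F q]] xor [F q]]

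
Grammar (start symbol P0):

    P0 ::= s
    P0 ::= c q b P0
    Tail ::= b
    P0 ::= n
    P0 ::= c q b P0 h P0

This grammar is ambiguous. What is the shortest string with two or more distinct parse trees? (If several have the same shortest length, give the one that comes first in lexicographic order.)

length 1: no string has ≥2 trees
length 4: no string has ≥2 trees
length 6: no string has ≥2 trees
length 7: no string has ≥2 trees
length 9: c q b c q b n h n has 2 parse trees

Two derivations of c q b c q b n h n:
  P0 ⇒ c q b P0 ⇒ c q b c q b P0 h P0 ⇒ c q b c q b n h P0 ⇒ c q b c q b n h n
  P0 ⇒ c q b P0 h P0 ⇒ c q b c q b P0 h P0 ⇒ c q b c q b n h P0 ⇒ c q b c q b n h n

c q b c q b n h n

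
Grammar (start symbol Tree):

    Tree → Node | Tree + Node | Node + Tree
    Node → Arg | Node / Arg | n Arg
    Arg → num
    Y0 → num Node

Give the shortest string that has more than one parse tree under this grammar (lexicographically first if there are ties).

length 1: no string has ≥2 trees
length 2: no string has ≥2 trees
length 3: num + num has 2 parse trees

Two derivations of num + num:
  Tree ⇒ Tree + Node ⇒ Node + Node ⇒ Arg + Node ⇒ num + Node ⇒ num + Arg ⇒ num + num
  Tree ⇒ Node + Tree ⇒ Arg + Tree ⇒ num + Tree ⇒ num + Node ⇒ num + Arg ⇒ num + num

num + num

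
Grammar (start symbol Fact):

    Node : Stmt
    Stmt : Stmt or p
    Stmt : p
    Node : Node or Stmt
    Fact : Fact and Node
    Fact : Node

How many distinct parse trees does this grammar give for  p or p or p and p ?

Parse trees for p or p or p and p:
  [Fact [Fact [Node [Stmt [Stmt [Stmt p] or p] or p]]] and [Node [Stmt p]]]
  [Fact [Fact [Node [Node [Stmt p]] or [Stmt [Stmt p] or p]]] and [Node [Stmt p]]]
  [Fact [Fact [Node [Node [Stmt [Stmt p] or p]] or [Stmt p]]] and [Node [Stmt p]]]
  [Fact [Fact [Node [Node [Node [Stmt p]] or [Stmt p]] or [Stmt p]]] and [Node [Stmt p]]]

4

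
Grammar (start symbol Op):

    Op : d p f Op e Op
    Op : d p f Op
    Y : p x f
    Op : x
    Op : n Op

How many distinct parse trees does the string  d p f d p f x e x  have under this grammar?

Parse trees for d p f d p f x e x:
  [Op d p f [Op d p f [Op x]] e [Op x]]
  [Op d p f [Op d p f [Op x] e [Op x]]]

2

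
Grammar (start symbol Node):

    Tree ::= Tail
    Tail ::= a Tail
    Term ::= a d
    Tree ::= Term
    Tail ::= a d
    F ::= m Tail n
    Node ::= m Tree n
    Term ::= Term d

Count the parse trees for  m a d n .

2

Parse trees for m a d n:
  [Node m [Tree [Tail a d]] n]
  [Node m [Tree [Term a d]] n]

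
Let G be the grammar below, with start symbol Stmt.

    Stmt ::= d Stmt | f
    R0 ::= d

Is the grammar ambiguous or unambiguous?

(R0 is unreachable from Stmt, so its rules don't affect L(Stmt).) The reachable rules are right-linear with at most one rule per (nonterminal, next-terminal) pair. Each input token forces the next rule, so parsing is deterministic.

Unambiguous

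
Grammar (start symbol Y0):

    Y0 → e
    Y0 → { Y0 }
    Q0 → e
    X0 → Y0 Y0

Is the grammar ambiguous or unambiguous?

Unambiguous

(Q0, X0 are unreachable from Y0, so their rules don't affect L(Y0).) L(Y0) is { openⁿ atom closeⁿ : n ≥ 0 }. The bracket depth fixes n, and the derivation is forced at every step.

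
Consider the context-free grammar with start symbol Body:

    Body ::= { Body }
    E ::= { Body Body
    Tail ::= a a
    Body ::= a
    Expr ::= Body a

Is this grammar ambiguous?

Only Body is reachable from Body; ignoring the rest: Each string is a nest of matched brackets around a single atom. An opening bracket forces the recursive rule; an atom forces the base rule.

Unambiguous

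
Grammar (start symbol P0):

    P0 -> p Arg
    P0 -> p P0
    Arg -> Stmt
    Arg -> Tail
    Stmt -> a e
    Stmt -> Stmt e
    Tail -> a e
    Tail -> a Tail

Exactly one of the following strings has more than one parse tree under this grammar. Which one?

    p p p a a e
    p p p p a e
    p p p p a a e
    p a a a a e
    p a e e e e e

p p p p a e

p p p a a e: 1 tree
p p p p a e: 2 trees
p p p p a a e: 1 tree
p a a a a e: 1 tree
p a e e e e e: 1 tree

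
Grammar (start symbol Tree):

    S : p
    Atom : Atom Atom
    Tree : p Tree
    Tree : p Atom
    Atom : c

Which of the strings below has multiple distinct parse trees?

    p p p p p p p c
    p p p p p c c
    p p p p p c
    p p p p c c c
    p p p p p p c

p p p p p p p c: 1 tree
p p p p p c c: 1 tree
p p p p p c: 1 tree
p p p p c c c: 2 trees
p p p p p p c: 1 tree

p p p p c c c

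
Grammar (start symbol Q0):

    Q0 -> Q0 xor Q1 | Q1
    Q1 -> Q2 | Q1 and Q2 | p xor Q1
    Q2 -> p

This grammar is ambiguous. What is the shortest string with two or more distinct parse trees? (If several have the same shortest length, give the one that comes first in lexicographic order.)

length 1: no string has ≥2 trees
length 3: p xor p has 2 parse trees

Two derivations of p xor p:
  Q0 ⇒ Q0 xor Q1 ⇒ Q1 xor Q1 ⇒ Q2 xor Q1 ⇒ p xor Q1 ⇒ p xor Q2 ⇒ p xor p
  Q0 ⇒ Q1 ⇒ p xor Q1 ⇒ p xor Q2 ⇒ p xor p

p xor p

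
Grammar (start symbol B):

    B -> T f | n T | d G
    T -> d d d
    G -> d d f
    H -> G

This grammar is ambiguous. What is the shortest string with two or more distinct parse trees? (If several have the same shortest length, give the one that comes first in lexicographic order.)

d d d f

length 4: d d d f has 2 parse trees

Two derivations of d d d f:
  B ⇒ T f ⇒ d d d f
  B ⇒ d G ⇒ d d d f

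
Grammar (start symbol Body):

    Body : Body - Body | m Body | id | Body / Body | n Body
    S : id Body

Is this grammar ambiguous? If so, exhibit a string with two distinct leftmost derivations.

Ambiguous

Witness: m id - id

Derivation 1: Body ⇒ Body - Body ⇒ m Body - Body ⇒ m id - Body ⇒ m id - id
Derivation 2: Body ⇒ m Body ⇒ m Body - Body ⇒ m id - Body ⇒ m id - id

Two distinct leftmost derivations for the same string.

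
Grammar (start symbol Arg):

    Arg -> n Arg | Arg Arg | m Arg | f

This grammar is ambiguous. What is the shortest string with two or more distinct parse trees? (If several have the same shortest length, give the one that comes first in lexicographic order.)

length 1: no string has ≥2 trees
length 2: no string has ≥2 trees
length 3: f f f has 2 parse trees

Two derivations of f f f:
  Arg ⇒ Arg Arg ⇒ Arg Arg Arg ⇒ f Arg Arg ⇒ f f Arg ⇒ f f f
  Arg ⇒ Arg Arg ⇒ f Arg ⇒ f Arg Arg ⇒ f f Arg ⇒ f f f

f f f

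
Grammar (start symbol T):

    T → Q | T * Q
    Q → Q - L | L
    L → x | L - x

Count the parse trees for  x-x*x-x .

Parse trees for x-x*x-x:
  [T [T [Q [Q [L x]] - [L x]]] * [Q [Q [L x]] - [L x]]]
  [T [T [Q [Q [L x]] - [L x]]] * [Q [L [L x] - x]]]
  [T [T [Q [L [L x] - x]]] * [Q [Q [L x]] - [L x]]]
  [T [T [Q [L [L x] - x]]] * [Q [L [L x] - x]]]

4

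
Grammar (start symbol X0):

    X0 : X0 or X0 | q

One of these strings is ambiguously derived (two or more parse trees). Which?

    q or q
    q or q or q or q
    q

q or q or q or q

q or q: 1 tree
q or q or q or q: 5 trees
q: 1 tree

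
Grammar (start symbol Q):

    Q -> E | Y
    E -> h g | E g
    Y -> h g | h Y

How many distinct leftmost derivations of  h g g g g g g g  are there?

Parse trees for h g g g g g g g:
  [Q [E [E [E [E [E [E [E h g] g] g] g] g] g] g]]

1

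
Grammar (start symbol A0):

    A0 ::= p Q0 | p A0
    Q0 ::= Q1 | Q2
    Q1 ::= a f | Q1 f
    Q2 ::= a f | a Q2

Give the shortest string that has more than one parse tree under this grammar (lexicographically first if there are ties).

length 3: p a f has 2 parse trees

Two derivations of p a f:
  A0 ⇒ p Q0 ⇒ p Q1 ⇒ p a f
  A0 ⇒ p Q0 ⇒ p Q2 ⇒ p a f

p a f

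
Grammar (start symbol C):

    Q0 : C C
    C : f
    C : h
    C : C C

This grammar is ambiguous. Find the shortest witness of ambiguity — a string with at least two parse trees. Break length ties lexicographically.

length 1: no string has ≥2 trees
length 2: no string has ≥2 trees
length 3: f f f has 2 parse trees

Two derivations of f f f:
  C ⇒ C C ⇒ f C ⇒ f C C ⇒ f f C ⇒ f f f
  C ⇒ C C ⇒ C C C ⇒ f C C ⇒ f f C ⇒ f f f

f f f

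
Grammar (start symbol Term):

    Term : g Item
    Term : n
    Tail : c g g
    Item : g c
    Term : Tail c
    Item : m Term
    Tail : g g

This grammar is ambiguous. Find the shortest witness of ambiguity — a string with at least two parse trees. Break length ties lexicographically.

g g c

length 1: no string has ≥2 trees
length 3: g g c has 2 parse trees

Two derivations of g g c:
  Term ⇒ g Item ⇒ g g c
  Term ⇒ Tail c ⇒ g g c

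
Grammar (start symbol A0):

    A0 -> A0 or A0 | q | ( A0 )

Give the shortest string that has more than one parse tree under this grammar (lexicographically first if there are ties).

length 1: no string has ≥2 trees
length 3: no string has ≥2 trees
length 5: q or q or q has 2 parse trees

Two derivations of q or q or q:
  A0 ⇒ A0 or A0 ⇒ A0 or A0 or A0 ⇒ q or A0 or A0 ⇒ q or q or A0 ⇒ q or q or q
  A0 ⇒ A0 or A0 ⇒ q or A0 ⇒ q or A0 or A0 ⇒ q or q or A0 ⇒ q or q or q

q or q or q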